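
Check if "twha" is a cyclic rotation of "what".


Word: "what", Candidate: "twha"
Method: check if candidate is substring of word+word
"whatwhat" contains "twha"? Yes
Is rotation = Yes


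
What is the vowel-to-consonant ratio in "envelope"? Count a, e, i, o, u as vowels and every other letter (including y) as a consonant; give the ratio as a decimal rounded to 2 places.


Word: "envelope"
Vowels (a,e,i,o,u): 4
Consonants: 4
Ratio = 4/4
= 1.00


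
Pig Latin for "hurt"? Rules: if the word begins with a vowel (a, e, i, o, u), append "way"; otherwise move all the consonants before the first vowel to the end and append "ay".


Word: "hurt"
Starts with consonant(s) → move to end, add 'ay'
Consonant cluster: "h"
Pig Latin = "urthay"


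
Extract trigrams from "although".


Word: "although" (length 8)
Number of trigrams = 8 - 3 + 1 = 6
  Position 0: "alt"
  Position 1: "lth"
  Position 2: "tho"
  Position 3: "hou"
  Position 4: "oug"
  Position 5: "ugh"
Trigrams = "alt", "lth", "tho", "hou", "oug", "ugh"


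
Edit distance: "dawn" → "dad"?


Word 1: "dawn" (length 4)
Word 2: "dad" (length 3)
One optimal edit sequence (insert/delete/substitute each cost 1):
  1. keep 'd'
  2. keep 'a'
  3. delete 'w'  (+1)
  4. substitute 'n' -> 'd'  (+1)
Total edit operations: 2
Edit distance = 2


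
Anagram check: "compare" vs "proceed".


Word 1: "compare" → sorted: acemopr
Word 2: "proceed" → sorted: cdeeopr
Same letters? acemopr != cdeeopr
Anagram = No


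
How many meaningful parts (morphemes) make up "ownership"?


Word: "ownership"
Morphemes: own / -er / -ship
Each morpheme carries meaning
= 3 morphemes


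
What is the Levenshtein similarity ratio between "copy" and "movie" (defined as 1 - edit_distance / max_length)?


Word 1: "copy" (length 4)
Word 2: "movie" (length 5)
One optimal edit sequence:
  1. substitute 'c' -> 'm'  (+1)
  2. keep 'o'
  3. insert 'v'  (+1)
  4. substitute 'p' -> 'i'  (+1)
  5. substitute 'y' -> 'e'  (+1)
Edit distance = 4
Max length = max(4, 5) = 5
Similarity = 1 - 4/5
= 0.2000


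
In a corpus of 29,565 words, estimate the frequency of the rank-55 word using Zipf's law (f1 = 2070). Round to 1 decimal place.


Zipf's law: f(r) = f(1) / r
f(1) = 2070
f(55) = 2070 / 55
= 37.6 occurrences


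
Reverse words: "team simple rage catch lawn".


Original: "team simple rage catch lawn"
Words (1..n): team | simple | rage | catch | lawn
Reversed (n..1): lawn | catch | rage | simple | team
Result = "lawn catch rage simple team"


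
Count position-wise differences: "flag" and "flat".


Comparing character by character (same length = 4):
  Pos 0: 'f' vs 'f' =
  Pos 1: 'l' vs 'l' =
  Pos 2: 'a' vs 'a' =
  Pos 3: 'g' vs 't' !=
Hamming distance = 1


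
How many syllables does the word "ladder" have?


Word: "ladder"
Syllable breakdown: lad | der
Counting: 2 parts
= 2 syllables


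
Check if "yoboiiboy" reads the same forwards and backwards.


Word: "yoboiiboy"
Reversed: "yobiioboy"
Forward == Backward? yoboiiboy != yobiioboy
Palindrome = No


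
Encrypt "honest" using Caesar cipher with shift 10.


Word: "honest"
Shift: 10
Each letter → (letter + shift) mod 26:
  'h' (7) + 10 = 17 → 'r'
  'o' (14) + 10 = 24 → 'y'
  'n' (13) + 10 = 23 → 'x'
  'e' (4) + 10 = 14 → 'o'
  's' (18) + 10 = 2 → 'c'
  't' (19) + 10 = 3 → 'd'
Result = "ryxocd"


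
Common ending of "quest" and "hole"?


Word 1: "quest"
Word 2: "hole"
Comparing from end:
  Pos -1: 't' != 'e' (stop)
LCS = "" (length 0)


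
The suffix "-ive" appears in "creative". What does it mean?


Suffix: -ive
Example: creative (create + -ive, with a spelling change)
Meaning = tending to


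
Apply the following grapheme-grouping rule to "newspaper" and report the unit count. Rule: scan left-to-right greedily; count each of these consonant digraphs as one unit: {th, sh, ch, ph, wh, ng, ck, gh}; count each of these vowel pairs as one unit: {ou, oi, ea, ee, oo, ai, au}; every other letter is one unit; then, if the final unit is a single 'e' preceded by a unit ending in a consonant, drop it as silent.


Word: "newspaper" (9 letters)
Left-to-right scan:
  [1] 'n' (letter)
  [2] 'e' (letter)
  [3] 'w' (letter)
  [4] 's' (letter)
  [5] 'p' (letter)
  [6] 'a' (letter)
  [7] 'p' (letter)
  [8] 'e' (letter)
  [9] 'r' (letter)
Units from scan: 9
Sound units = 9 units


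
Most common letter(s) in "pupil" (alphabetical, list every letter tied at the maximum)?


Word: "pupil"
Letter counts:
  'i': 1
  'l': 1
  'p': 2
  'u': 1
Maximum count = 2
Most frequent = 'p' (2 times each)


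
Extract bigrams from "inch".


Word: "inch" (length 4)
Number of bigrams = 4 - 2 + 1 = 3
  Position 0: "in"
  Position 1: "nc"
  Position 2: "ch"
Bigrams = "in", "nc", "ch"


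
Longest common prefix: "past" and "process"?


Word 1: "past"
Word 2: "process"
Comparing from start:
  Pos 0: 'p' == 'p'
  Pos 1: 'a' != 'r' (stop)
LCP = "p" (length 1)


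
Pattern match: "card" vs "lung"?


Pattern of "card": [0, 1, 2, 3]
Pattern of "lung": [0, 1, 2, 3]
Patterns match
Same pattern = Yes


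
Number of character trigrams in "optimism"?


Word: "optimism" (length 8)
Number of 3-grams = length - 3 + 1 = 8 - 3 + 1
= 6


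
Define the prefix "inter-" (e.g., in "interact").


Prefix: inter-
Example: interact = inter- + act
Meaning = between


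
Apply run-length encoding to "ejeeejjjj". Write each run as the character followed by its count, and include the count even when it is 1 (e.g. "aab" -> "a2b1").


String: "ejeeejjjj"
Scanning for consecutive runs:
  'e' x 1
  'j' x 1
  'e' x 3
  'j' x 4
RLE = "e1j1e3j4"


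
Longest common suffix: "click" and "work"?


Word 1: "click"
Word 2: "work"
Comparing from end:
  Pos -1: 'k' == 'k'
  Pos -2: 'c' != 'r' (stop)
LCS = "k" (length 1)


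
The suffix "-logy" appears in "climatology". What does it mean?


Suffix: -logy
Example: climatology (climate + -logy, with a spelling change)
Meaning = study of


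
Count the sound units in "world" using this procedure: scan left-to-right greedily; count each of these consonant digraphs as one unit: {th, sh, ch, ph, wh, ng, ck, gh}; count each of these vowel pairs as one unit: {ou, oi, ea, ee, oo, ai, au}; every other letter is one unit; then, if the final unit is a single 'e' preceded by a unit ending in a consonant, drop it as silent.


Word: "world" (5 letters)
Left-to-right scan:
  (1) 'w' (letter)
  (2) 'o' (letter)
  (3) 'r' (letter)
  (4) 'l' (letter)
  (5) 'd' (letter)
Units from scan: 5
Sound units = 5 units


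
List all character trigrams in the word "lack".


Word: "lack" (length 4)
Number of trigrams = 4 - 3 + 1 = 2
  Position 0: "lac"
  Position 1: "ack"
Trigrams = "lac", "ack"


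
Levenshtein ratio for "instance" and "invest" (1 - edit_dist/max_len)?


Word 1: "instance" (length 8)
Word 2: "invest" (length 6)
One optimal edit sequence:
  1. keep 'i'
  2. keep 'n'
  3. delete 's'  (+1)
  4. delete 't'  (+1)
  5. substitute 'a' -> 'v'  (+1)
  6. substitute 'n' -> 'e'  (+1)
  7. substitute 'c' -> 's'  (+1)
  8. substitute 'e' -> 't'  (+1)
Edit distance = 6
Max length = max(8, 6) = 8
Similarity = 1 - 6/8
= 0.2500


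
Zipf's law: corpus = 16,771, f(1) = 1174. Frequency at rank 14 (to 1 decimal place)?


Zipf's law: f(r) = f(1) / r
f(1) = 1174
f(14) = 1174 / 14
= 83.9 occurrences


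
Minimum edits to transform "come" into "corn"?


Word 1: "come" (length 4)
Word 2: "corn" (length 4)
One optimal edit sequence (insert/delete/substitute each cost 1):
  1. keep 'c'
  2. keep 'o'
  3. substitute 'm' -> 'r'  (+1)
  4. substitute 'e' -> 'n'  (+1)
Total edit operations: 2
Edit distance = 2


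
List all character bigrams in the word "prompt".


Word: "prompt" (length 6)
Number of bigrams = 6 - 2 + 1 = 5
  Position 0: "pr"
  Position 1: "ro"
  Position 2: "om"
  Position 3: "mp"
  Position 4: "pt"
Bigrams = "pr", "ro", "om", "mp", "pt"


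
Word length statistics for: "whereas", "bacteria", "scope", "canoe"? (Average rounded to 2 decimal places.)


Lengths: "whereas"=7, "bacteria"=8, "scope"=5, "canoe"=5
Sum = 25, Count = 4
Average = 25/4 = 6.25
= avg=6.25, min=5, max=8


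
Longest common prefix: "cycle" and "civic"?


Word 1: "cycle"
Word 2: "civic"
Comparing from start:
  Pos 0: 'c' == 'c'
  Pos 1: 'y' != 'i' (stop)
LCP = "c" (length 1)


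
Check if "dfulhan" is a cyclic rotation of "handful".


Word: "handful", Candidate: "dfulhan"
Method: check if candidate is substring of word+word
"handfulhandful" contains "dfulhan"? Yes
Is rotation = Yes


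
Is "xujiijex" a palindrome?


Word: "xujiijex"
Reversed: "xejiijux"
Forward == Backward? xujiijex != xejiijux
Palindrome = No


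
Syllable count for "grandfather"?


Word: "grandfather"
Syllable breakdown: grand-fa-ther
Counting: 3 parts
= 3 syllables


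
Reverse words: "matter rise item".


Original: "matter rise item"
Words (1..n): matter | rise | item
Reversed (n..1): item | rise | matter
Result = "item rise matter"


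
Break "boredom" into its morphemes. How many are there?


Word: "boredom"
Morphemes: bore | -dom
Each morpheme carries meaning
= 2 morphemes


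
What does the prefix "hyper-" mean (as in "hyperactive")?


Prefix: hyper-
Example: hyperactive = hyper- + active
Meaning = over / excessive


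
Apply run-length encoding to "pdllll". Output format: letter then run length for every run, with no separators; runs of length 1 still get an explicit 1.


String: "pdllll"
Scanning for consecutive runs:
  'p' x 1
  'd' x 1
  'l' x 4
RLE = "p1d1l4"


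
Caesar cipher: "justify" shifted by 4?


Word: "justify"
Shift: 4
Each letter → (letter + shift) mod 26:
  'j' (9) + 4 = 13 → 'n'
  'u' (20) + 4 = 24 → 'y'
  's' (18) + 4 = 22 → 'w'
  't' (19) + 4 = 23 → 'x'
  'i' (8) + 4 = 12 → 'm'
  'f' (5) + 4 = 9 → 'j'
  'y' (24) + 4 = 2 → 'c'
Result = "nywxmjc"


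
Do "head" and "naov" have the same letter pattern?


Pattern of "head": [0, 1, 2, 3]
Pattern of "naov": [0, 1, 2, 3]
Patterns match
Same pattern = Yes


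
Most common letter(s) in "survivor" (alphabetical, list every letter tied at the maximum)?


Word: "survivor"
Letter counts:
  'i': 1
  'o': 1
  'r': 2
  's': 1
  'u': 1
  'v': 2
Maximum count = 2
Most frequent = 'r', 'v' (2 times each)


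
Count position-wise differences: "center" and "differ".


Comparing character by character (same length = 6):
  Pos 0: 'c' vs 'd' !=
  Pos 1: 'e' vs 'i' !=
  Pos 2: 'n' vs 'f' !=
  Pos 3: 't' vs 'f' !=
  Pos 4: 'e' vs 'e' =
  Pos 5: 'r' vs 'r' =
Hamming distance = 4


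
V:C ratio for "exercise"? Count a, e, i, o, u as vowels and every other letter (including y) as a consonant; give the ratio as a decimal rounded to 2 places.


Word: "exercise"
Vowels (a,e,i,o,u): 4
Consonants: 4
Ratio = 4/4
= 1.00


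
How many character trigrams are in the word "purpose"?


Word: "purpose" (length 7)
Number of 3-grams = length - 3 + 1 = 7 - 3 + 1
= 5


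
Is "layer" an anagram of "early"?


Word 1: "early" → sorted: aelry
Word 2: "layer" → sorted: aelry
Same letters? aelry == aelry
Anagram = Yes


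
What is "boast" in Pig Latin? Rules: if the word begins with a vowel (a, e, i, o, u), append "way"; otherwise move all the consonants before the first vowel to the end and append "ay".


Word: "boast"
Starts with consonant(s) → move to end, add 'ay'
Consonant cluster: "b"
Pig Latin = "oastbay"


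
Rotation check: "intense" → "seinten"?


Word: "intense", Candidate: "seinten"
Method: check if candidate is substring of word+word
"intenseintense" contains "seinten"? Yes
Is rotation = Yes


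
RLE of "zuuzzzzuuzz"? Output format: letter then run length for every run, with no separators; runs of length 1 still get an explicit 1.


String: "zuuzzzzuuzz"
Scanning for consecutive runs:
  'z' x 1
  'u' x 2
  'z' x 4
  'u' x 2
  'z' x 2
RLE = "z1u2z4u2z2"


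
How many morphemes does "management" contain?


Word: "management"
Morphemes: manage | -ment
Each morpheme carries meaning
= 2 morphemes


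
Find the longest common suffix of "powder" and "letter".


Word 1: "powder"
Word 2: "letter"
Comparing from end:
  Pos -1: 'r' == 'r'
  Pos -2: 'e' == 'e'
  Pos -3: 'd' != 't' (stop)
LCS = "er" (length 2)


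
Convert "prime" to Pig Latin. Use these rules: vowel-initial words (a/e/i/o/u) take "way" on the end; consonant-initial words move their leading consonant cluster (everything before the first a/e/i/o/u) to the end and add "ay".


Word: "prime"
Starts with consonant(s) → move to end, add 'ay'
Consonant cluster: "pr"
Pig Latin = "imepray"


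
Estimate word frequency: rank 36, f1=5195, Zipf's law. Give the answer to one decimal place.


Zipf's law: f(r) = f(1) / r
f(1) = 5195
f(36) = 5195 / 36
= 144.3 occurrences


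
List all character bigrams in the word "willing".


Word: "willing" (length 7)
Number of bigrams = 7 - 2 + 1 = 6
  Position 0: "wi"
  Position 1: "il"
  Position 2: "ll"
  Position 3: "li"
  Position 4: "in"
  Position 5: "ng"
Bigrams = "wi", "il", "ll", "li", "in", "ng"


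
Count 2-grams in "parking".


Word: "parking" (length 7)
Number of 2-grams = length - 2 + 1 = 7 - 2 + 1
= 6


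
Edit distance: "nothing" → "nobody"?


Word 1: "nothing" (length 7)
Word 2: "nobody" (length 6)
One optimal edit sequence (insert/delete/substitute each cost 1):
  1. keep 'n'
  2. keep 'o'
  3. delete 't'  (+1)
  4. substitute 'h' -> 'b'  (+1)
  5. substitute 'i' -> 'o'  (+1)
  6. substitute 'n' -> 'd'  (+1)
  7. substitute 'g' -> 'y'  (+1)
Total edit operations: 5
Edit distance = 5


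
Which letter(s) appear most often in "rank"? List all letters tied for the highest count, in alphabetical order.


Word: "rank"
Letter counts:
  'a': 1
  'k': 1
  'n': 1
  'r': 1
Maximum count = 1
Most frequent = 'a', 'k', 'n', 'r' (1 time each)


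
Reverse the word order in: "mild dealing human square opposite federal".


Original: "mild dealing human square opposite federal"
Words (1..n): mild | dealing | human | square | opposite | federal
Reversed (n..1): federal | opposite | square | human | dealing | mild
Result = "federal opposite square human dealing mild"


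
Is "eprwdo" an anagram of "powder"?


Word 1: "powder" → sorted: deoprw
Word 2: "eprwdo" → sorted: deoprw
Same letters? deoprw == deoprw
Anagram = Yes


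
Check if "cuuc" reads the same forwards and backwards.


Word: "cuuc"
Reversed: "cuuc"
Forward == Backward? cuuc == cuuc
Palindrome = Yes


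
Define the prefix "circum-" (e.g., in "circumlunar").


Prefix: circum-
Example: circumlunar (circum- + lunar)
Meaning = around


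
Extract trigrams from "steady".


Word: "steady" (length 6)
Number of trigrams = 6 - 3 + 1 = 4
  Position 0: "ste"
  Position 1: "tea"
  Position 2: "ead"
  Position 3: "ady"
Trigrams = "ste", "tea", "ead", "ady"


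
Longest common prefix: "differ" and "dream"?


Word 1: "differ"
Word 2: "dream"
Comparing from start:
  Pos 0: 'd' == 'd'
  Pos 1: 'i' != 'r' (stop)
LCP = "d" (length 1)


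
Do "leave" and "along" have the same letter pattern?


Pattern of "leave": [0, 1, 2, 3, 1]
Pattern of "along": [0, 1, 2, 3, 4]
Patterns do not match
Same pattern = No


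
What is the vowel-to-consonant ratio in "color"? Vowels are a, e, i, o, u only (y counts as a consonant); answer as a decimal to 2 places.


Word: "color"
Vowels (a,e,i,o,u): 2
Consonants: 3
Ratio = 2/3
= 0.67


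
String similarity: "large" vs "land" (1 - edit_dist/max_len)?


Word 1: "large" (length 5)
Word 2: "land" (length 4)
One optimal edit sequence:
  1. keep 'l'
  2. keep 'a'
  3. delete 'r'  (+1)
  4. substitute 'g' -> 'n'  (+1)
  5. substitute 'e' -> 'd'  (+1)
Edit distance = 3
Max length = max(5, 4) = 5
Similarity = 1 - 3/5
= 0.4000


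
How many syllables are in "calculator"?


Word: "calculator"
Syllable breakdown: cal | cu | la | tor
Counting: 4 parts
= 4 syllables


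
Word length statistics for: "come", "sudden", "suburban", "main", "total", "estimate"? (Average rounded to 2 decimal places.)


Lengths: "come"=4, "sudden"=6, "suburban"=8, "main"=4, "total"=5, "estimate"=8
Sum = 35, Count = 6
Average = 35/6 = 5.83
= avg=5.83, min=4, max=8


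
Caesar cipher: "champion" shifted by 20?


Word: "champion"
Shift: 20
Each letter → (letter + shift) mod 26:
  'c' (2) + 20 = 22 → 'w'
  'h' (7) + 20 = 1 → 'b'
  'a' (0) + 20 = 20 → 'u'
  'm' (12) + 20 = 6 → 'g'
  'p' (15) + 20 = 9 → 'j'
  'i' (8) + 20 = 2 → 'c'
  'o' (14) + 20 = 8 → 'i'
  'n' (13) + 20 = 7 → 'h'
Result = "wbugjcih"


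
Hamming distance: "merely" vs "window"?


Comparing character by character (same length = 6):
  Pos 0: 'm' vs 'w' !=
  Pos 1: 'e' vs 'i' !=
  Pos 2: 'r' vs 'n' !=
  Pos 3: 'e' vs 'd' !=
  Pos 4: 'l' vs 'o' !=
  Pos 5: 'y' vs 'w' !=
Hamming distance = 6


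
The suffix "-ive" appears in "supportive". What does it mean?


Suffix: -ive
Example: supportive (support + -ive)
Meaning = tending to


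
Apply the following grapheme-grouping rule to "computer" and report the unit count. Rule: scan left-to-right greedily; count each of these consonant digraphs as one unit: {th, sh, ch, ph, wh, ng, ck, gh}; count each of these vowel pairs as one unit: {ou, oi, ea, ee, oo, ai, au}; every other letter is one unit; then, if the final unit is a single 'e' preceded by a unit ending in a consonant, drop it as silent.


Word: "computer" (8 letters)
Left-to-right scan:
  (1) 'c' (letter)
  (2) 'o' (letter)
  (3) 'm' (letter)
  (4) 'p' (letter)
  (5) 'u' (letter)
  (6) 't' (letter)
  (7) 'e' (letter)
  (8) 'r' (letter)
Units from scan: 8
Sound units = 8 units


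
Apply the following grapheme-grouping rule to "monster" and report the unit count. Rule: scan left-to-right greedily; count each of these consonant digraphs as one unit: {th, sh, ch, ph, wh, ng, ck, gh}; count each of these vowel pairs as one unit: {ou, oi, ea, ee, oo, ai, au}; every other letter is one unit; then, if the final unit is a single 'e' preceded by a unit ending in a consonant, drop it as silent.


Word: "monster" (7 letters)
Left-to-right scan:
  [1] 'm' (letter)
  [2] 'o' (letter)
  [3] 'n' (letter)
  [4] 's' (letter)
  [5] 't' (letter)
  [6] 'e' (letter)
  [7] 'r' (letter)
Units from scan: 7
Sound units = 7 units


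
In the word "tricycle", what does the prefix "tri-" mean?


Prefix: tri-
Example: tricycle = tri- + cycle
Meaning = three


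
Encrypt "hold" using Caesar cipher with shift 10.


Word: "hold"
Shift: 10
Each letter → (letter + shift) mod 26:
  'h' (7) + 10 = 17 → 'r'
  'o' (14) + 10 = 24 → 'y'
  'l' (11) + 10 = 21 → 'v'
  'd' (3) + 10 = 13 → 'n'
Result = "ryvn"


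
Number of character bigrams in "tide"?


Word: "tide" (length 4)
Number of 2-grams = length - 2 + 1 = 4 - 2 + 1
= 3


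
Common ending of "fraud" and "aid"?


Word 1: "fraud"
Word 2: "aid"
Comparing from end:
  Pos -1: 'd' == 'd'
  Pos -2: 'u' != 'i' (stop)
LCS = "d" (length 1)


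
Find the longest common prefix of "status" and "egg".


Word 1: "status"
Word 2: "egg"
Comparing from start:
  Pos 0: 's' != 'e' (stop)
LCP = "" (length 0)


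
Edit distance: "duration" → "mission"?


Word 1: "duration" (length 8)
Word 2: "mission" (length 7)
One optimal edit sequence (insert/delete/substitute each cost 1):
  1. delete 'd'  (+1)
  2. substitute 'u' -> 'm'  (+1)
  3. substitute 'r' -> 'i'  (+1)
  4. substitute 'a' -> 's'  (+1)
  5. substitute 't' -> 's'  (+1)
  6. keep 'i'
  7. keep 'o'
  8. keep 'n'
Total edit operations: 5
Edit distance = 5


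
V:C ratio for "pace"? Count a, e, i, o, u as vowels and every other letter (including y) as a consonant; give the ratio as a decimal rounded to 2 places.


Word: "pace"
Vowels (a,e,i,o,u): 2
Consonants: 2
Ratio = 2/2
= 1.00


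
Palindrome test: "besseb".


Word: "besseb"
Reversed: "besseb"
Forward == Backward? besseb == besseb
Palindrome = Yes


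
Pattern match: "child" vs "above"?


Pattern of "child": [0, 1, 2, 3, 4]
Pattern of "above": [0, 1, 2, 3, 4]
Patterns match
Same pattern = Yes


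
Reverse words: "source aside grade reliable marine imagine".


Original: "source aside grade reliable marine imagine"
Words (1..n): source | aside | grade | reliable | marine | imagine
Reversed (n..1): imagine | marine | reliable | grade | aside | source
Result = "imagine marine reliable grade aside source"


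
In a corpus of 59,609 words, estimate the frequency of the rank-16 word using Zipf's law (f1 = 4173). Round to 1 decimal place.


Zipf's law: f(r) = f(1) / r
f(1) = 4173
f(16) = 4173 / 16
= 260.8 occurrences


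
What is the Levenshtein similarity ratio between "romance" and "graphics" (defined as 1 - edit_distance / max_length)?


Word 1: "romance" (length 7)
Word 2: "graphics" (length 8)
One optimal edit sequence:
  1. insert 'g'  (+1)
  2. keep 'r'
  3. substitute 'o' -> 'a'  (+1)
  4. substitute 'm' -> 'p'  (+1)
  5. substitute 'a' -> 'h'  (+1)
  6. substitute 'n' -> 'i'  (+1)
  7. keep 'c'
  8. substitute 'e' -> 's'  (+1)
Edit distance = 6
Max length = max(7, 8) = 8
Similarity = 1 - 6/8
= 0.2500


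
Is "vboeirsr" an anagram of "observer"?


Word 1: "observer" → sorted: beeorrsv
Word 2: "vboeirsr" → sorted: beiorrsv
Same letters? beeorrsv != beiorrsv
Anagram = No


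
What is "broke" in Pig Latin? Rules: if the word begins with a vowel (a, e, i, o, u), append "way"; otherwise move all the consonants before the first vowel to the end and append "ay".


Word: "broke"
Starts with consonant(s) → move to end, add 'ay'
Consonant cluster: "br"
Pig Latin = "okebray"


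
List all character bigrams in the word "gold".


Word: "gold" (length 4)
Number of bigrams = 4 - 2 + 1 = 3
  Position 0: "go"
  Position 1: "ol"
  Position 2: "ld"
Bigrams = "go", "ol", "ld"


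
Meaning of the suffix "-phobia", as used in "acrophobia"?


Suffix: -phobia
Example: acrophobia (acro- + -phobia)
Meaning = fear of


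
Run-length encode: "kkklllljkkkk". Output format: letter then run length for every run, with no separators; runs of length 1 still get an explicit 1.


String: "kkklllljkkkk"
Scanning for consecutive runs:
  'k' x 3
  'l' x 4
  'j' x 1
  'k' x 4
RLE = "k3l4j1k4"


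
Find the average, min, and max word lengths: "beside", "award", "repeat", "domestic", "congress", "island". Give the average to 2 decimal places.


Lengths: "beside"=6, "award"=5, "repeat"=6, "domestic"=8, "congress"=8, "island"=6
Sum = 39, Count = 6
Average = 39/6 = 6.50
= avg=6.50, min=5, max=8


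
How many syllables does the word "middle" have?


Word: "middle"
Syllable breakdown: mid-dle
Counting: 2 parts
= 2 syllables


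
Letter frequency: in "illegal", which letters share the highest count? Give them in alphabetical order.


Word: "illegal"
Letter counts:
  'a': 1
  'e': 1
  'g': 1
  'i': 1
  'l': 3
Maximum count = 3
Most frequent = 'l' (3 times each)


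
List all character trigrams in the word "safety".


Word: "safety" (length 6)
Number of trigrams = 6 - 3 + 1 = 4
  Position 0: "saf"
  Position 1: "afe"
  Position 2: "fet"
  Position 3: "ety"
Trigrams = "saf", "afe", "fet", "ety"


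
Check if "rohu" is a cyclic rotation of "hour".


Word: "hour", Candidate: "rohu"
Method: check if candidate is substring of word+word
"hourhour" contains "rohu"? No
Is rotation = No


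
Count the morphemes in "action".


Word: "action"
Morphemes: act | -ion
Each morpheme carries meaning
= 2 morphemes


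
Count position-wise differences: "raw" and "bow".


Comparing character by character (same length = 3):
  Pos 0: 'r' vs 'b' !=
  Pos 1: 'a' vs 'o' !=
  Pos 2: 'w' vs 'w' =
Hamming distance = 2


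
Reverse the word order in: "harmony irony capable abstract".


Original: "harmony irony capable abstract"
Words (1..n): harmony | irony | capable | abstract
Reversed (n..1): abstract | capable | irony | harmony
Result = "abstract capable irony harmony"


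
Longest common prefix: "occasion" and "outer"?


Word 1: "occasion"
Word 2: "outer"
Comparing from start:
  Pos 0: 'o' == 'o'
  Pos 1: 'c' != 'u' (stop)
LCP = "o" (length 1)


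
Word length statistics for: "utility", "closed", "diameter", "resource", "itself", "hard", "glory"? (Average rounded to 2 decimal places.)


Lengths: "utility"=7, "closed"=6, "diameter"=8, "resource"=8, "itself"=6, "hard"=4, "glory"=5
Sum = 44, Count = 7
Average = 44/7 = 6.29
= avg=6.29, min=4, max=8


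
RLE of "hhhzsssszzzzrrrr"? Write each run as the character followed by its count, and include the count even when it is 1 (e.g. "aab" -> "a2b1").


String: "hhhzsssszzzzrrrr"
Scanning for consecutive runs:
  'h' x 3
  'z' x 1
  's' x 4
  'z' x 4
  'r' x 4
RLE = "h3z1s4z4r4"


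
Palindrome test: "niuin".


Word: "niuin"
Reversed: "niuin"
Forward == Backward? niuin == niuin
Palindrome = Yes


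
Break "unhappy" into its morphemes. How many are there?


Word: "unhappy"
Morphemes: un- | happy
Each morpheme carries meaning
= 2 morphemes


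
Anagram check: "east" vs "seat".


Word 1: "east" → sorted: aest
Word 2: "seat" → sorted: aest
Same letters? aest == aest
Anagram = Yes


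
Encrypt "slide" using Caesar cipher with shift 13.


Word: "slide"
Shift: 13
Each letter → (letter + shift) mod 26:
  's' (18) + 13 = 5 → 'f'
  'l' (11) + 13 = 24 → 'y'
  'i' (8) + 13 = 21 → 'v'
  'd' (3) + 13 = 16 → 'q'
  'e' (4) + 13 = 17 → 'r'
Result = "fyvqr"


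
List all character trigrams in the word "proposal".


Word: "proposal" (length 8)
Number of trigrams = 8 - 3 + 1 = 6
  Position 0: "pro"
  Position 1: "rop"
  Position 2: "opo"
  Position 3: "pos"
  Position 4: "osa"
  Position 5: "sal"
Trigrams = "pro", "rop", "opo", "pos", "osa", "sal"


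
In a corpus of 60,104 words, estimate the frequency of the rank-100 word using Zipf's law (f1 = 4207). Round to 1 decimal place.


Zipf's law: f(r) = f(1) / r
f(1) = 4207
f(100) = 4207 / 100
= 42.1 occurrences


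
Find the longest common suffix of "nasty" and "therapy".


Word 1: "nasty"
Word 2: "therapy"
Comparing from end:
  Pos -1: 'y' == 'y'
  Pos -2: 't' != 'p' (stop)
LCS = "y" (length 1)


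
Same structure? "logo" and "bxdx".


Pattern of "logo": [0, 1, 2, 1]
Pattern of "bxdx": [0, 1, 2, 1]
Patterns match
Same pattern = Yes


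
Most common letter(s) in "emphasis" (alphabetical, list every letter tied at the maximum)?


Word: "emphasis"
Letter counts:
  'a': 1
  'e': 1
  'h': 1
  'i': 1
  'm': 1
  'p': 1
  's': 2
Maximum count = 2
Most frequent = 's' (2 times each)


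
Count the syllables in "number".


Word: "number"
Syllable breakdown: num | ber
Counting: 2 parts
= 2 syllables


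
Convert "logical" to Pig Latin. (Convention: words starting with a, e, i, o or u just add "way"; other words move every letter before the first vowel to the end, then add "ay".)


Word: "logical"
Starts with consonant(s) → move to end, add 'ay'
Consonant cluster: "l"
Pig Latin = "ogicallay"


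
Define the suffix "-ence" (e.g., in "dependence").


Suffix: -ence
Example: dependence = depend + -ence
Meaning = state of


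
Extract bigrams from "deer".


Word: "deer" (length 4)
Number of bigrams = 4 - 2 + 1 = 3
  Position 0: "de"
  Position 1: "ee"
  Position 2: "er"
Bigrams = "de", "ee", "er"


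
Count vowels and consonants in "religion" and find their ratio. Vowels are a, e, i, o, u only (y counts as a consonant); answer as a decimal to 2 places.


Word: "religion"
Vowels (a,e,i,o,u): 4
Consonants: 4
Ratio = 4/4
= 1.00


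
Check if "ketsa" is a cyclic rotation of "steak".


Word: "steak", Candidate: "ketsa"
Method: check if candidate is substring of word+word
"steaksteak" contains "ketsa"? No
Is rotation = No


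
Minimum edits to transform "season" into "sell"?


Word 1: "season" (length 6)
Word 2: "sell" (length 4)
One optimal edit sequence (insert/delete/substitute each cost 1):
  1. keep 's'
  2. keep 'e'
  3. delete 'a'  (+1)
  4. delete 's'  (+1)
  5. substitute 'o' -> 'l'  (+1)
  6. substitute 'n' -> 'l'  (+1)
Total edit operations: 4
Edit distance = 4


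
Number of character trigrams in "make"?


Word: "make" (length 4)
Number of 3-grams = length - 3 + 1 = 4 - 3 + 1
= 2


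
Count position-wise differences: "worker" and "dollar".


Comparing character by character (same length = 6):
  Pos 0: 'w' vs 'd' !=
  Pos 1: 'o' vs 'o' =
  Pos 2: 'r' vs 'l' !=
  Pos 3: 'k' vs 'l' !=
  Pos 4: 'e' vs 'a' !=
  Pos 5: 'r' vs 'r' =
Hamming distance = 4


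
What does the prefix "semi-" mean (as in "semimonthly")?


Prefix: semi-
Example: semimonthly (semi- + monthly)
Meaning = half


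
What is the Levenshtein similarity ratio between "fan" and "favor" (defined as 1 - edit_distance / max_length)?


Word 1: "fan" (length 3)
Word 2: "favor" (length 5)
One optimal edit sequence:
  1. keep 'f'
  2. keep 'a'
  3. insert 'v'  (+1)
  4. insert 'o'  (+1)
  5. substitute 'n' -> 'r'  (+1)
Edit distance = 3
Max length = max(3, 5) = 5
Similarity = 1 - 3/5
= 0.4000


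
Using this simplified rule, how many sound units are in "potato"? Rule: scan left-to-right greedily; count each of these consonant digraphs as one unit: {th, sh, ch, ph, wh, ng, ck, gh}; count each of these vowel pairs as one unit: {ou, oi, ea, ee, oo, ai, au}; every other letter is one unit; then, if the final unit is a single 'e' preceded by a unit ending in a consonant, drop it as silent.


Word: "potato" (6 letters)
Left-to-right scan:
  [1] 'p' (letter)
  [2] 'o' (letter)
  [3] 't' (letter)
  [4] 'a' (letter)
  [5] 't' (letter)
  [6] 'o' (letter)
Units from scan: 6
Sound units = 6 units


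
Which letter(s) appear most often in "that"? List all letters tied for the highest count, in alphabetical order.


Word: "that"
Letter counts:
  'a': 1
  'h': 1
  't': 2
Maximum count = 2
Most frequent = 't' (2 times each)


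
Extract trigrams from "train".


Word: "train" (length 5)
Number of trigrams = 5 - 3 + 1 = 3
  Position 0: "tra"
  Position 1: "rai"
  Position 2: "ain"
Trigrams = "tra", "rai", "ain"


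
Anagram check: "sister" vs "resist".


Word 1: "sister" → sorted: eirsst
Word 2: "resist" → sorted: eirsst
Same letters? eirsst == eirsst
Anagram = Yes


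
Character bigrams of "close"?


Word: "close" (length 5)
Number of bigrams = 5 - 2 + 1 = 4
  Position 0: "cl"
  Position 1: "lo"
  Position 2: "os"
  Position 3: "se"
Bigrams = "cl", "lo", "os", "se"


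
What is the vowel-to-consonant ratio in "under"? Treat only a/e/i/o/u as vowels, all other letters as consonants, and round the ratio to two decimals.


Word: "under"
Vowels (a,e,i,o,u): 2
Consonants: 3
Ratio = 2/3
= 0.67


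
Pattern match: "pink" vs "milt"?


Pattern of "pink": [0, 1, 2, 3]
Pattern of "milt": [0, 1, 2, 3]
Patterns match
Same pattern = Yes


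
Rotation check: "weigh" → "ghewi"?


Word: "weigh", Candidate: "ghewi"
Method: check if candidate is substring of word+word
"weighweigh" contains "ghewi"? No
Is rotation = No


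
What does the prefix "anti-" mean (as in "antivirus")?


Prefix: anti-
Example: antivirus (anti- + virus)
Meaning = against


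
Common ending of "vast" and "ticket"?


Word 1: "vast"
Word 2: "ticket"
Comparing from end:
  Pos -1: 't' == 't'
  Pos -2: 's' != 'e' (stop)
LCS = "t" (length 1)


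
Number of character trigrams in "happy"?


Word: "happy" (length 5)
Number of 3-grams = length - 3 + 1 = 5 - 3 + 1
= 3


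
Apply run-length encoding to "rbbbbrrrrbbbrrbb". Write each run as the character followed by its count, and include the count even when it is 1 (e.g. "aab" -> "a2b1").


String: "rbbbbrrrrbbbrrbb"
Scanning for consecutive runs:
  'r' x 1
  'b' x 4
  'r' x 4
  'b' x 3
  'r' x 2
  'b' x 2
RLE = "r1b4r4b3r2b2"


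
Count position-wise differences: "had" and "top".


Comparing character by character (same length = 3):
  Pos 0: 'h' vs 't' !=
  Pos 1: 'a' vs 'o' !=
  Pos 2: 'd' vs 'p' !=
Hamming distance = 3


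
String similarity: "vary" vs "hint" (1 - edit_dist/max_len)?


Word 1: "vary" (length 4)
Word 2: "hint" (length 4)
One optimal edit sequence:
  1. substitute 'v' -> 'h'  (+1)
  2. substitute 'a' -> 'i'  (+1)
  3. substitute 'r' -> 'n'  (+1)
  4. substitute 'y' -> 't'  (+1)
Edit distance = 4
Max length = max(4, 4) = 4
Similarity = 1 - 4/4
= 0.0000


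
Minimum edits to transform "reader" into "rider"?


Word 1: "reader" (length 6)
Word 2: "rider" (length 5)
One optimal edit sequence (insert/delete/substitute each cost 1):
  1. keep 'r'
  2. delete 'e'  (+1)
  3. substitute 'a' -> 'i'  (+1)
  4. keep 'd'
  5. keep 'e'
  6. keep 'r'
Total edit operations: 2
Edit distance = 2


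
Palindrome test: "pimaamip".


Word: "pimaamip"
Reversed: "pimaamip"
Forward == Backward? pimaamip == pimaamip
Palindrome = Yes


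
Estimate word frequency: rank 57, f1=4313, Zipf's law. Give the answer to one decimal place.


Zipf's law: f(r) = f(1) / r
f(1) = 4313
f(57) = 4313 / 57
= 75.7 occurrences


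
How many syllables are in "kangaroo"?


Word: "kangaroo"
Syllable breakdown: kan / ga / roo
Counting: 3 parts
= 3 syllables


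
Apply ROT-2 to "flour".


Word: "flour"
Shift: 2
Each letter → (letter + shift) mod 26:
  'f' (5) + 2 = 7 → 'h'
  'l' (11) + 2 = 13 → 'n'
  'o' (14) + 2 = 16 → 'q'
  'u' (20) + 2 = 22 → 'w'
  'r' (17) + 2 = 19 → 't'
Result = "hnqwt"


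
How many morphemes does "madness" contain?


Word: "madness"
Morphemes: mad / -ness
Each morpheme carries meaning
= 2 morphemes


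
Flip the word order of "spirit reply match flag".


Original: "spirit reply match flag"
Words (1..n): spirit | reply | match | flag
Reversed (n..1): flag | match | reply | spirit
Result = "flag match reply spirit"


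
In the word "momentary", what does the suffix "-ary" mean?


Suffix: -ary
Example: momentary = moment + -ary
Meaning = relating to


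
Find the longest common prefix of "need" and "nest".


Word 1: "need"
Word 2: "nest"
Comparing from start:
  Pos 0: 'n' == 'n'
  Pos 1: 'e' == 'e'
  Pos 2: 'e' != 's' (stop)
LCP = "ne" (length 2)


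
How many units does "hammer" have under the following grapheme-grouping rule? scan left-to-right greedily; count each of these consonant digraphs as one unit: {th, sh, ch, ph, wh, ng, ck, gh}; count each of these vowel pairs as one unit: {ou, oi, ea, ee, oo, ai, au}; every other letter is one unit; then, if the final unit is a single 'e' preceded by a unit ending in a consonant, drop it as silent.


Word: "hammer" (6 letters)
Left-to-right scan:
  1. 'h' (letter)
  2. 'a' (letter)
  3. 'm' (letter)
  4. 'm' (letter)
  5. 'e' (letter)
  6. 'r' (letter)
Units from scan: 6
Sound units = 6 units


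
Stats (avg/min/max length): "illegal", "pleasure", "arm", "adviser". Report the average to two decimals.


Lengths: "illegal"=7, "pleasure"=8, "arm"=3, "adviser"=7
Sum = 25, Count = 4
Average = 25/4 = 6.25
= avg=6.25, min=3, max=8


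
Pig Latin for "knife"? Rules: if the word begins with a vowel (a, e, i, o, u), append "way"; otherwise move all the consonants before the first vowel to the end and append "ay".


Word: "knife"
Starts with consonant(s) → move to end, add 'ay'
Consonant cluster: "kn"
Pig Latin = "ifeknay"


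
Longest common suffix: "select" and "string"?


Word 1: "select"
Word 2: "string"
Comparing from end:
  Pos -1: 't' != 'g' (stop)
LCS = "" (length 0)


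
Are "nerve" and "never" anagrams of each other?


Word 1: "nerve" → sorted: eenrv
Word 2: "never" → sorted: eenrv
Same letters? eenrv == eenrv
Anagram = Yes


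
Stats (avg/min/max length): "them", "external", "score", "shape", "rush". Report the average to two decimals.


Lengths: "them"=4, "external"=8, "score"=5, "shape"=5, "rush"=4
Sum = 26, Count = 5
Average = 26/5 = 5.20
= avg=5.20, min=4, max=8


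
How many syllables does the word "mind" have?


Word: "mind"
Syllable breakdown: mind
Counting: 1 part
= 1 syllable


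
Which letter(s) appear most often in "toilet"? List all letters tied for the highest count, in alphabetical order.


Word: "toilet"
Letter counts:
  'e': 1
  'i': 1
  'l': 1
  'o': 1
  't': 2
Maximum count = 2
Most frequent = 't' (2 times each)


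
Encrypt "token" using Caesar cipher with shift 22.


Word: "token"
Shift: 22
Each letter → (letter + shift) mod 26:
  't' (19) + 22 = 15 → 'p'
  'o' (14) + 22 = 10 → 'k'
  'k' (10) + 22 = 6 → 'g'
  'e' (4) + 22 = 0 → 'a'
  'n' (13) + 22 = 9 → 'j'
Result = "pkgaj"


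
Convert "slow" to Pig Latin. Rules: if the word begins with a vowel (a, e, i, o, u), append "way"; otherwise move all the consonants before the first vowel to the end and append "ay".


Word: "slow"
Starts with consonant(s) → move to end, add 'ay'
Consonant cluster: "sl"
Pig Latin = "owslay"


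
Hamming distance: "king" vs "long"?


Comparing character by character (same length = 4):
  Pos 0: 'k' vs 'l' !=
  Pos 1: 'i' vs 'o' !=
  Pos 2: 'n' vs 'n' =
  Pos 3: 'g' vs 'g' =
Hamming distance = 2


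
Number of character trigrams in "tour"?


Word: "tour" (length 4)
Number of 3-grams = length - 3 + 1 = 4 - 3 + 1
= 2


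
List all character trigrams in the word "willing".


Word: "willing" (length 7)
Number of trigrams = 7 - 3 + 1 = 5
  Position 0: "wil"
  Position 1: "ill"
  Position 2: "lli"
  Position 3: "lin"
  Position 4: "ing"
Trigrams = "wil", "ill", "lli", "lin", "ing"


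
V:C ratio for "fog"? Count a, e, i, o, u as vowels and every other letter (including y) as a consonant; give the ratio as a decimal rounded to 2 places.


Word: "fog"
Vowels (a,e,i,o,u): 1
Consonants: 2
Ratio = 1/2
= 0.50


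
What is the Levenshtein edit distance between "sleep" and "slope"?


Word 1: "sleep" (length 5)
Word 2: "slope" (length 5)
One optimal edit sequence (insert/delete/substitute each cost 1):
  1. keep 's'
  2. keep 'l'
  3. substitute 'e' -> 'o'  (+1)
  4. substitute 'e' -> 'p'  (+1)
  5. substitute 'p' -> 'e'  (+1)
Total edit operations: 3
Edit distance = 3


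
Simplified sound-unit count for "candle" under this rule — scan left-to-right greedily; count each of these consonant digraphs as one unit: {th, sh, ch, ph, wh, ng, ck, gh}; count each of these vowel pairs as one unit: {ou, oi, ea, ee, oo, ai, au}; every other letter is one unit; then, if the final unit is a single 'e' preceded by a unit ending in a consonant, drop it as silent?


Word: "candle" (6 letters)
Left-to-right scan:
  1. 'c' (letter)
  2. 'a' (letter)
  3. 'n' (letter)
  4. 'd' (letter)
  5. 'l' (letter)
  6. 'e' (letter)
Units from scan: 6
Final unit is 'e' after a consonant -> drop as silent (-1)
Sound units = 5 units


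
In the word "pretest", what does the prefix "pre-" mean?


Prefix: pre-
As in: pretest -> pre- + test
Meaning = before


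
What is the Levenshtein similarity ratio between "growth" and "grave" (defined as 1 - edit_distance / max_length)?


Word 1: "growth" (length 6)
Word 2: "grave" (length 5)
One optimal edit sequence:
  1. keep 'g'
  2. keep 'r'
  3. delete 'o'  (+1)
  4. substitute 'w' -> 'a'  (+1)
  5. substitute 't' -> 'v'  (+1)
  6. substitute 'h' -> 'e'  (+1)
Edit distance = 4
Max length = max(6, 5) = 6
Similarity = 1 - 4/6
= 0.3333


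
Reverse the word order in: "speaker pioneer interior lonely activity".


Original: "speaker pioneer interior lonely activity"
Words (1..n): speaker | pioneer | interior | lonely | activity
Reversed (n..1): activity | lonely | interior | pioneer | speaker
Result = "activity lonely interior pioneer speaker"


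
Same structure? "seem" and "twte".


Pattern of "seem": [0, 1, 1, 2]
Pattern of "twte": [0, 1, 0, 2]
Patterns do not match
Same pattern = No
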